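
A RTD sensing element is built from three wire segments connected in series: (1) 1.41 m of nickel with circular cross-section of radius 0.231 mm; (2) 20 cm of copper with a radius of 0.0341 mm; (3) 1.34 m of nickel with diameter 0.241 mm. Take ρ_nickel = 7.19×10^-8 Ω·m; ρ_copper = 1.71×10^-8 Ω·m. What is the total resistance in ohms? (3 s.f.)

3.65 Ω

Seg 1: A = πr² = π(2.3100e-04 m)² = 1.676e-07 m²
R_1 = (7.19×10^-8)(1.41)/(1.676e-07) = 0.6047 Ω
Seg 2: A = πr² = π(3.4100e-05 m)² = 3.653e-09 m²
R_2 = (1.71×10^-8)(0.2)/(3.653e-09) = 0.9362 Ω
Seg 3: A = π(d/2)² = π(1.2050e-04 m)² = 4.562e-08 m²
R_3 = (7.19×10^-8)(1.34)/(4.562e-08) = 2.112 Ω
R_total = R_1 + R_2 + R_3 = 3.65 Ω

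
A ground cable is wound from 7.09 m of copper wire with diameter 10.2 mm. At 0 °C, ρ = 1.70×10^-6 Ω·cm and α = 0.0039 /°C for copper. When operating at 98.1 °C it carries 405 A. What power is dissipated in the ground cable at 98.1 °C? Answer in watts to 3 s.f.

ρ = 1.70×10^-6 Ω·cm = 1.70×10^-8 Ω·m
A = π(d/2)² = π(5.1000e-03 m)² = 8.171e-05 m²
R₍0₎ = ρL/A = (1.70×10^-8)(7.09)/(8.171e-05) = 0.001475 Ω
R₍98.1₎ = R₍0₎(1 + αΔT) = 0.001475 × (1 + 0.0039×98.1) = 0.002039 Ω
P = I²R = (405)² × 0.002039 = 335 W

335 W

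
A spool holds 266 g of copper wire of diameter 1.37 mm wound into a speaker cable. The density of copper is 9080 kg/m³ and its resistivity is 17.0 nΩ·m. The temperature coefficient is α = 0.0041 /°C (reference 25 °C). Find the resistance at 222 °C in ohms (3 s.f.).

ρ = 17.0 nΩ·m = 1.70×10^-8 Ω·m
A = π(d/2)² = π(6.8500e-04 m)² = 1.4741e-06 m²
L = m/(density·A) = 0.266/(9080×1.4741e-06) = 19.87 m
R = ρL/A = (1.70×10^-8)(19.87)/(1.4741e-06) = 0.2292 Ω
R(222 °C) = 0.2292 × (1 + 0.0041×197) = 0.414 Ω

0.414 Ω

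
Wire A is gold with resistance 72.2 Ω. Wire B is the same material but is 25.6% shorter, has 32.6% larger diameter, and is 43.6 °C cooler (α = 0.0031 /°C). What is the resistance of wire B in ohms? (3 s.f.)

26.4 Ω

R ∝ ρL/d² with ρ ∝ (1+αΔT), so R_B/R_A = (1 − 25.6/100) × (1 + 32.6/100)⁻² × (1 − 0.0031×43.6)
= 0.744 × 0.5687 × 0.8648 = 0.3659
R_B = 0.3659 × 72.2 = 26.4 Ω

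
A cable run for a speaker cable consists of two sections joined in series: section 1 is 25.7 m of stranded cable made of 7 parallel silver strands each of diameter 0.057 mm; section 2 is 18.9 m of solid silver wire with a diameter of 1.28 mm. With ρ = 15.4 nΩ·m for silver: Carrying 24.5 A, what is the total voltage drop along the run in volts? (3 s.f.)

548 V

ρ = 15.4 nΩ·m = 1.54×10^-8 Ω·m
Section 1: A_strand = π(2.8500e-05)² = 2.552e-09 m²; R₁ = ρL/(N·A_s) = (1.54×10^-8)(25.7)/(7×2.552e-09) = 22.16 Ω
Section 2: A = π(d/2)² = π(6.4000e-04 m)² = 1.287e-06 m²
R₂ = (1.54×10^-8)(18.9)/(1.287e-06) = 0.2262 Ω
R = R₁ + R₂ = 22.38 Ω
V = IR = 24.5 × 22.38 = 548 V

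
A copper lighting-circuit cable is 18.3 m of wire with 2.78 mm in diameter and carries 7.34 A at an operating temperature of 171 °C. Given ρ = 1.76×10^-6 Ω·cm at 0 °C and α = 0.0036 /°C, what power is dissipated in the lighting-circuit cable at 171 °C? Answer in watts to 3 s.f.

4.62 W

ρ = 1.76×10^-6 Ω·cm = 1.76×10^-8 Ω·m
A = π(d/2)² = π(1.3900e-03 m)² = 6.070e-06 m²
R₍0₎ = ρL/A = (1.76×10^-8)(18.3)/(6.070e-06) = 0.05306 Ω
R₍171₎ = R₍0₎(1 + αΔT) = 0.05306 × (1 + 0.0036×171) = 0.08573 Ω
P = I²R = (7.34)² × 0.08573 = 4.62 W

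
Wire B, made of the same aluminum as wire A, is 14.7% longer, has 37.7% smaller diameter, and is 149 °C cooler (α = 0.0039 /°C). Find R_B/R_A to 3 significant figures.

1.24

R ∝ ρL/d² with ρ ∝ (1+αΔT), so R_B/R_A = (1 + 14.7/100) × (1 − 37.7/100)⁻² × (1 − 0.0039×149)
= 1.147 × 2.576 × 0.4189 = 1.24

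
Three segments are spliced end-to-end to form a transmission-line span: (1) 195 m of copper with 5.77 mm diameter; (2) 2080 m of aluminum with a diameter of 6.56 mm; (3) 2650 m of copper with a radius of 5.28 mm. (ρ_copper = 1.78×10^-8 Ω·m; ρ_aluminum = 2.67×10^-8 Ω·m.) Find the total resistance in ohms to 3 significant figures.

2.31 Ω

Seg 1: A = π(d/2)² = π(2.8850e-03 m)² = 2.615e-05 m²
R_1 = (1.78×10^-8)(195)/(2.615e-05) = 0.1327 Ω
Seg 2: A = π(d/2)² = π(3.2800e-03 m)² = 3.380e-05 m²
R_2 = (2.67×10^-8)(2080)/(3.380e-05) = 1.643 Ω
Seg 3: A = πr² = π(5.2800e-03 m)² = 8.758e-05 m²
R_3 = (1.78×10^-8)(2650)/(8.758e-05) = 0.5386 Ω
R_total = R_1 + R_2 + R_3 = 2.31 Ω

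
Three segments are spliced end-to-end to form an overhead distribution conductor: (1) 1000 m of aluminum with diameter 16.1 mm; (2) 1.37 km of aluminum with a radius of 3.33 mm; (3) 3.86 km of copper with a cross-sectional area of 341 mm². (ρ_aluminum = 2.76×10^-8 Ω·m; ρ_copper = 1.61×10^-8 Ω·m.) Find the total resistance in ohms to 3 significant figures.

1.40 Ω

Seg 1: A = π(d/2)² = π(8.0500e-03 m)² = 2.036e-04 m²
R_1 = (2.76×10^-8)(1000)/(2.036e-04) = 0.1356 Ω
Seg 2: A = πr² = π(3.3300e-03 m)² = 3.484e-05 m²
R_2 = (2.76×10^-8)(1370)/(3.484e-05) = 1.085 Ω
Seg 3: A = 341 mm² = 3.410e-04 m²
R_3 = (1.61×10^-8)(3860)/(3.410e-04) = 0.1822 Ω
R_total = R_1 + R_2 + R_3 = 1.40 Ω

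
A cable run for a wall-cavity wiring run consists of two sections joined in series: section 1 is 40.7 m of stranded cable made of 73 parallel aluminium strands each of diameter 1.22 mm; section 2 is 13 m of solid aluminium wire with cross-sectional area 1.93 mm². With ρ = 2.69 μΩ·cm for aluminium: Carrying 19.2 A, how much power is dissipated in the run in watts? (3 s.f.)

71.5 W

ρ = 2.69 μΩ·cm = 2.69×10^-8 Ω·m
Section 1: A_strand = π(6.1000e-04)² = 1.169e-06 m²; R₁ = ρL/(N·A_s) = (2.69×10^-8)(40.7)/(73×1.169e-06) = 0.01283 Ω
Section 2: A = 1.93 mm² = 1.930e-06 m²
R₂ = (2.69×10^-8)(13)/(1.930e-06) = 0.1812 Ω
R = R₁ + R₂ = 0.194 Ω
P = I²R = (19.2)² × 0.194 = 71.5 W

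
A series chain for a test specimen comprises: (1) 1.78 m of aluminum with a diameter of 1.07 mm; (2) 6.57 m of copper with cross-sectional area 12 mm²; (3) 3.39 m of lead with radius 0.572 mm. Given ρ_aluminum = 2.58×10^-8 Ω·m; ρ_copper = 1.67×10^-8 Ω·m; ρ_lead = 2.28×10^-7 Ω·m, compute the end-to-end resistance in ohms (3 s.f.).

0.812 Ω

Seg 1: A = π(d/2)² = π(5.3500e-04 m)² = 8.992e-07 m²
R_1 = (2.58×10^-8)(1.78)/(8.992e-07) = 0.05107 Ω
Seg 2: A = 12 mm² = 1.200e-05 m²
R_2 = (1.67×10^-8)(6.57)/(1.200e-05) = 0.009143 Ω
Seg 3: A = πr² = π(5.7200e-04 m)² = 1.028e-06 m²
R_3 = (2.28×10^-7)(3.39)/(1.028e-06) = 0.752 Ω
R_total = R_1 + R_2 + R_3 = 0.812 Ω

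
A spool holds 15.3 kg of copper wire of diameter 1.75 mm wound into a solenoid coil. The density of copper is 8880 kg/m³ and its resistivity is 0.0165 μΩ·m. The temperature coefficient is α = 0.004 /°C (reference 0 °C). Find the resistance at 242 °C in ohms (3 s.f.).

9.67 Ω

ρ = 0.0165 μΩ·m = 1.65×10^-8 Ω·m
A = π(d/2)² = π(8.7500e-04 m)² = 2.4053e-06 m²
L = m/(density·A) = 15.3/(8880×2.4053e-06) = 716.3 m
R = ρL/A = (1.65×10^-8)(716.3)/(2.4053e-06) = 4.914 Ω
R(242 °C) = 4.914 × (1 + 0.004×242) = 9.67 Ω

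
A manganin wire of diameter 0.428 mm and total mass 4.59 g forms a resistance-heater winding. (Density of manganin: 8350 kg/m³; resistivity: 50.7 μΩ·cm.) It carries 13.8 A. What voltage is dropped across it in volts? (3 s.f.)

ρ = 50.7 μΩ·cm = 5.07×10^-7 Ω·m
A = π(d/2)² = π(2.1400e-04 m)² = 1.4387e-07 m²
L = m/(density·A) = 0.00459/(8350×1.4387e-07) = 3.821 m
R = ρL/A = (5.07×10^-7)(3.821)/(1.4387e-07) = 13.46 Ω
V = IR = 13.8 × 13.46 = 186 V

186 V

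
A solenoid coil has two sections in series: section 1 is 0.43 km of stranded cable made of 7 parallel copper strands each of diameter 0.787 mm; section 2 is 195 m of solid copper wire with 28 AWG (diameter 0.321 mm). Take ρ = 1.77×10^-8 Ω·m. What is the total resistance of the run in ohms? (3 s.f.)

44.9 Ω

Section 1: A_strand = π(3.9350e-04)² = 4.865e-07 m²; R₁ = ρL/(N·A_s) = (1.77×10^-8)(430)/(7×4.865e-07) = 2.235 Ω
Section 2: A = π(0.321/2 mm)² = π(1.6050e-04 m)² = 8.093e-08 m²
R₂ = (1.77×10^-8)(195)/(8.093e-08) = 42.65 Ω
R = R₁ + R₂ = 44.9 Ω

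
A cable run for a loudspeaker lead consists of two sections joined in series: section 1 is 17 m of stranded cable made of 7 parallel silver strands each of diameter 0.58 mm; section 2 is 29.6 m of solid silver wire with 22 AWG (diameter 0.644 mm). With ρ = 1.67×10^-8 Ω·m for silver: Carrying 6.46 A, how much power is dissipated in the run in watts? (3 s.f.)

69.7 W

Section 1: A_strand = π(2.9000e-04)² = 2.642e-07 m²; R₁ = ρL/(N·A_s) = (1.67×10^-8)(17)/(7×2.642e-07) = 0.1535 Ω
Section 2: A = π(0.644/2 mm)² = π(3.2200e-04 m)² = 3.257e-07 m²
R₂ = (1.67×10^-8)(29.6)/(3.257e-07) = 1.518 Ω
R = R₁ + R₂ = 1.671 Ω
P = I²R = (6.46)² × 1.671 = 69.7 W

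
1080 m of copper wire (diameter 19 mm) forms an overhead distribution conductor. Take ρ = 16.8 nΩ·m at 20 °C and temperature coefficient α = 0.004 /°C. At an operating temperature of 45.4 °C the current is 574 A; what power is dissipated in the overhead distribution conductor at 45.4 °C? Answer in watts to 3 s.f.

23200 W

ρ = 16.8 nΩ·m = 1.68×10^-8 Ω·m
A = π(d/2)² = π(9.5000e-03 m)² = 2.835e-04 m²
R₍20₎ = ρL/A = (1.68×10^-8)(1080)/(2.835e-04) = 0.06399 Ω
R₍45.4₎ = R₍20₎(1 + αΔT) = 0.06399 × (1 + 0.004×25.4) = 0.0705 Ω
P = I²R = (574)² × 0.0705 = 23200 W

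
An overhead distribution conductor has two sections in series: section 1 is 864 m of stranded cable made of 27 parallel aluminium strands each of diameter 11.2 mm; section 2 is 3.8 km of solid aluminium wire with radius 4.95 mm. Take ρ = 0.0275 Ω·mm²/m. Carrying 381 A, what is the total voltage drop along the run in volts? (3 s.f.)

521 V

ρ = 0.0275 Ω·mm²/m = 2.75×10^-8 Ω·m
Section 1: A_strand = π(5.6000e-03)² = 9.852e-05 m²; R₁ = ρL/(N·A_s) = (2.75×10^-8)(864)/(27×9.852e-05) = 0.008932 Ω
Section 2: A = πr² = π(4.9500e-03 m)² = 7.698e-05 m²
R₂ = (2.75×10^-8)(3800)/(7.698e-05) = 1.358 Ω
R = R₁ + R₂ = 1.366 Ω
V = IR = 381 × 1.366 = 521 V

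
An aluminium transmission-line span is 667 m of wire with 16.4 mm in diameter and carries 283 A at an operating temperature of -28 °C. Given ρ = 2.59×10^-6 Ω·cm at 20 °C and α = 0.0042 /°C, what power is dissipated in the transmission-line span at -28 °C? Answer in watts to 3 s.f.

5230 W

ρ = 2.59×10^-6 Ω·cm = 2.59×10^-8 Ω·m
A = π(d/2)² = π(8.2000e-03 m)² = 2.112e-04 m²
R₍20₎ = ρL/A = (2.59×10^-8)(667)/(2.112e-04) = 0.08178 Ω
R₍-28₎ = R₍20₎(1 + αΔT) = 0.08178 × (1 + 0.0042×-48) = 0.06529 Ω
P = I²R = (283)² × 0.06529 = 5230 W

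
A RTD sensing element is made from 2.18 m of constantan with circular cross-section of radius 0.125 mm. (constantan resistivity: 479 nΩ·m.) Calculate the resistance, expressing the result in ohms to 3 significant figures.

21.3 Ω

ρ = 479 nΩ·m = 4.79×10^-7 Ω·m
A = πr² = π(1.2500e-04 m)² = 4.909e-08 m²
R = ρL/A = (4.79×10^-7)(2.18 m)/(4.909e-08 m²) = 21.3 Ω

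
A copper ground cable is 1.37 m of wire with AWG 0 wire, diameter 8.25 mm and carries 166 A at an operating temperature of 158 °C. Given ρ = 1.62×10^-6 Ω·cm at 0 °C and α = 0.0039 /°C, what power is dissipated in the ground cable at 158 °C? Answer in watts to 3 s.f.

18.5 W

ρ = 1.62×10^-6 Ω·cm = 1.62×10^-8 Ω·m
A = π(8.25/2 mm)² = π(4.1250e-03 m)² = 5.346e-05 m²
R₍0₎ = ρL/A = (1.62×10^-8)(1.37)/(5.346e-05) = 4.152×10^-4 Ω
R₍158₎ = R₍0₎(1 + αΔT) = 4.152×10^-4 × (1 + 0.0039×158) = 6.710×10^-4 Ω
P = I²R = (166)² × 6.710×10^-4 = 18.5 W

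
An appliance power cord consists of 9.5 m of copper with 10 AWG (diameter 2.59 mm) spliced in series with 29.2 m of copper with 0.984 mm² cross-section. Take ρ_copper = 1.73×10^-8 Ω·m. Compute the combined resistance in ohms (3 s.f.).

0.545 Ω

Segment 1: A = π(2.59/2 mm)² = π(1.2950e-03 m)² = 5.269e-06 m²
R₁ = ρL/A = (1.73×10^-8)(9.5)/(5.269e-06) = 0.03119 Ω
Segment 2: A = 0.984 mm² = 9.840e-07 m²
R₂ = (1.73×10^-8)(29.2)/(9.840e-07) = 0.5134 Ω
R = R₁ + R₂ = 0.545 Ω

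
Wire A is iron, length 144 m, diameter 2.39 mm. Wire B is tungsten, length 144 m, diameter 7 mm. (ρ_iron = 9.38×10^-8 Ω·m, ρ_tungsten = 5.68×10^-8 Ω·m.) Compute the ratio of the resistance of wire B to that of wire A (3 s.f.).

R ∝ ρL/d², so R_B/R_A = (ρ_B/ρ_A) × (d_A/d_B)²
= (5.68×10^-8/9.38×10^-8) × (2.39/7)² = 0.0706

0.0706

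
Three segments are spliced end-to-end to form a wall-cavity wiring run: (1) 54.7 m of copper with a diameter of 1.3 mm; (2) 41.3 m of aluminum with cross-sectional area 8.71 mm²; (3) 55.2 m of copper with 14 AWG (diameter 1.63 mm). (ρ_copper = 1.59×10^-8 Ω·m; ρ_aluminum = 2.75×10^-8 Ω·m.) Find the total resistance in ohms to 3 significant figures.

1.21 Ω

Seg 1: A = π(d/2)² = π(6.5000e-04 m)² = 1.327e-06 m²
R_1 = (1.59×10^-8)(54.7)/(1.327e-06) = 0.6553 Ω
Seg 2: A = 8.71 mm² = 8.710e-06 m²
R_2 = (2.75×10^-8)(41.3)/(8.710e-06) = 0.1304 Ω
Seg 3: A = π(1.63/2 mm)² = π(8.1500e-04 m)² = 2.087e-06 m²
R_3 = (1.59×10^-8)(55.2)/(2.087e-06) = 0.4206 Ω
R_total = R_1 + R_2 + R_3 = 1.21 Ω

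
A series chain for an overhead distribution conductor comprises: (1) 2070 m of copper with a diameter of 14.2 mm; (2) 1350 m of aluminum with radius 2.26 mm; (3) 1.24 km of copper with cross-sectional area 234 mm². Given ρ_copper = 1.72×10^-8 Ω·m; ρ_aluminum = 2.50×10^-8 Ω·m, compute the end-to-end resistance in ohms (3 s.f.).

Seg 1: A = π(d/2)² = π(7.1000e-03 m)² = 1.584e-04 m²
R_1 = (1.72×10^-8)(2070)/(1.584e-04) = 0.2248 Ω
Seg 2: A = πr² = π(2.2600e-03 m)² = 1.605e-05 m²
R_2 = (2.50×10^-8)(1350)/(1.605e-05) = 2.103 Ω
Seg 3: A = 234 mm² = 2.340e-04 m²
R_3 = (1.72×10^-8)(1240)/(2.340e-04) = 0.09115 Ω
R_total = R_1 + R_2 + R_3 = 2.42 Ω

2.42 Ω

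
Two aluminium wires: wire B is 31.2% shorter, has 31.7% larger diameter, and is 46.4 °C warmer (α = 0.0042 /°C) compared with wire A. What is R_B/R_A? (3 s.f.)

R ∝ ρL/d² with ρ ∝ (1+αΔT), so R_B/R_A = (1 − 31.2/100) × (1 + 31.7/100)⁻² × (1 + 0.0042×46.4)
= 0.688 × 0.5765 × 1.195 = 0.474

0.474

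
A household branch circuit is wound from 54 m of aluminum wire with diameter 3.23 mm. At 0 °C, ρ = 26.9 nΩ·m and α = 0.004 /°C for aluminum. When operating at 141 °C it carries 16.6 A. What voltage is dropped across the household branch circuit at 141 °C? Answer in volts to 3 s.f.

ρ = 26.9 nΩ·m = 2.69×10^-8 Ω·m
A = π(d/2)² = π(1.6150e-03 m)² = 8.194e-06 m²
R₍0₎ = ρL/A = (2.69×10^-8)(54)/(8.194e-06) = 0.1773 Ω
R₍141₎ = R₍0₎(1 + αΔT) = 0.1773 × (1 + 0.004×141) = 0.2773 Ω
V = IR = 16.6 × 0.2773 = 4.60 V

4.60 V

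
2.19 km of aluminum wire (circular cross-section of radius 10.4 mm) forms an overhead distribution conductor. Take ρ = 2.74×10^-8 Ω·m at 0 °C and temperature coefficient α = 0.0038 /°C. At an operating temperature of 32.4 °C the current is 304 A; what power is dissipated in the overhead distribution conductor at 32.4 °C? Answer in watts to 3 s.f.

A = πr² = π(1.0400e-02 m)² = 3.398e-04 m²
R₍0₎ = ρL/A = (2.74×10^-8)(2190)/(3.398e-04) = 0.1766 Ω
R₍32.4₎ = R₍0₎(1 + αΔT) = 0.1766 × (1 + 0.0038×32.4) = 0.1983 Ω
P = I²R = (304)² × 0.1983 = 18300 W

18300 W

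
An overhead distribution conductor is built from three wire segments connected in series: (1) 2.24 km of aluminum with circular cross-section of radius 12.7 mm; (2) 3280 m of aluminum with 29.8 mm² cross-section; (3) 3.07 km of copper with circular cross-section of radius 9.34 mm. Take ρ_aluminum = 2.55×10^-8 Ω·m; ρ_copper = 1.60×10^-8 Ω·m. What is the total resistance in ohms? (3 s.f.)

Seg 1: A = πr² = π(1.2700e-02 m)² = 5.067e-04 m²
R_1 = (2.55×10^-8)(2240)/(5.067e-04) = 0.1127 Ω
Seg 2: A = 29.8 mm² = 2.980e-05 m²
R_2 = (2.55×10^-8)(3280)/(2.980e-05) = 2.807 Ω
Seg 3: A = πr² = π(9.3400e-03 m)² = 2.741e-04 m²
R_3 = (1.60×10^-8)(3070)/(2.741e-04) = 0.1792 Ω
R_total = R_1 + R_2 + R_3 = 3.10 Ω

3.10 Ω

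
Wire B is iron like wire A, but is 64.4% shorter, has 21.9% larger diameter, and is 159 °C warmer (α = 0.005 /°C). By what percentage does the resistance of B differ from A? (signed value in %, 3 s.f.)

R ∝ ρL/d² with ρ ∝ (1+αΔT), so R_B/R_A = (1 − 64.4/100) × (1 + 21.9/100)⁻² × (1 + 0.005×159)
= 0.356 × 0.673 × 1.795 = 0.43
(R_B − R_A)/R_A = 0.43 − 1 = -57.0%

-57.0%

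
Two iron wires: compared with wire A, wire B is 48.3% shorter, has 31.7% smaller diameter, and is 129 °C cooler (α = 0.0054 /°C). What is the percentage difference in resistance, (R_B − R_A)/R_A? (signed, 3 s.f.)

-66.4%

R ∝ ρL/d² with ρ ∝ (1+αΔT), so R_B/R_A = (1 − 48.3/100) × (1 − 31.7/100)⁻² × (1 − 0.0054×129)
= 0.517 × 2.144 × 0.3034 = 0.3362
(R_B − R_A)/R_A = 0.3362 − 1 = -66.4%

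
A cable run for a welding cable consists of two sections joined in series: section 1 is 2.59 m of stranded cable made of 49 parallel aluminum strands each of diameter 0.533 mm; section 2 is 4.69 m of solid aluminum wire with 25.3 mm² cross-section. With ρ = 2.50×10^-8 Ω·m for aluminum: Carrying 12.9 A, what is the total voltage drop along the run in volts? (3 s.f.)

Section 1: A_strand = π(2.6650e-04)² = 2.231e-07 m²; R₁ = ρL/(N·A_s) = (2.50×10^-8)(2.59)/(49×2.231e-07) = 0.005922 Ω
Section 2: A = 25.3 mm² = 2.530e-05 m²
R₂ = (2.50×10^-8)(4.69)/(2.530e-05) = 0.004634 Ω
R = R₁ + R₂ = 0.01056 Ω
V = IR = 12.9 × 0.01056 = 0.136 V

0.136 V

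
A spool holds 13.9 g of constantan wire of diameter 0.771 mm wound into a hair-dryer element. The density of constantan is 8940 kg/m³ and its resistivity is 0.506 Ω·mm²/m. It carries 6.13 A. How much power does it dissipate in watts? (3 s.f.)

ρ = 0.506 Ω·mm²/m = 5.06×10^-7 Ω·m
A = π(d/2)² = π(3.8550e-04 m)² = 4.6687e-07 m²
L = m/(density·A) = 0.0139/(8940×4.6687e-07) = 3.33 m
R = ρL/A = (5.06×10^-7)(3.33)/(4.6687e-07) = 3.609 Ω
P = I²R = (6.13)² × 3.609 = 136 W

136 W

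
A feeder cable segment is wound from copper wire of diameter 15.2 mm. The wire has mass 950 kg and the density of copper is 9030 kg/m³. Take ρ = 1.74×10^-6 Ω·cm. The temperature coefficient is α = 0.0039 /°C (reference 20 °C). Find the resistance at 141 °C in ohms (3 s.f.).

ρ = 1.74×10^-6 Ω·cm = 1.74×10^-8 Ω·m
A = π(d/2)² = π(7.6000e-03 m)² = 1.8146e-04 m²
L = m/(density·A) = 950/(9030×1.8146e-04) = 579.8 m
R = ρL/A = (1.74×10^-8)(579.8)/(1.8146e-04) = 0.05559 Ω
R(141 °C) = 0.05559 × (1 + 0.0039×121) = 0.0818 Ω

0.0818 Ω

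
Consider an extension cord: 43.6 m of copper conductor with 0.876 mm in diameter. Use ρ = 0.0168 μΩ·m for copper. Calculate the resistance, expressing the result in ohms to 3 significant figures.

ρ = 0.0168 μΩ·m = 1.68×10^-8 Ω·m
A = π(d/2)² = π(4.3800e-04 m)² = 6.027e-07 m²
R = ρL/A = (1.68×10^-8)(43.6 m)/(6.027e-07 m²) = 1.22 Ω

1.22 Ω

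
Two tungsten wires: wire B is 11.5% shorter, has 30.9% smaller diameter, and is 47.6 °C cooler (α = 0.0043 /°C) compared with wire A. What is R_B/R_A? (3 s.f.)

R ∝ ρL/d² with ρ ∝ (1+αΔT), so R_B/R_A = (1 − 11.5/100) × (1 − 30.9/100)⁻² × (1 − 0.0043×47.6)
= 0.885 × 2.094 × 0.7953 = 1.47

1.47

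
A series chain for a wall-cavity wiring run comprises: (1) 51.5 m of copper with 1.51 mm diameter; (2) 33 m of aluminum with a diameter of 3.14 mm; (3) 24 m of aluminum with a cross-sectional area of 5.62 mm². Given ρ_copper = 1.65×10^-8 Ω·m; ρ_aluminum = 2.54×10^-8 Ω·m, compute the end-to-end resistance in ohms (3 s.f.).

Seg 1: A = π(d/2)² = π(7.5500e-04 m)² = 1.791e-06 m²
R_1 = (1.65×10^-8)(51.5)/(1.791e-06) = 0.4745 Ω
Seg 2: A = π(d/2)² = π(1.5700e-03 m)² = 7.744e-06 m²
R_2 = (2.54×10^-8)(33)/(7.744e-06) = 0.1082 Ω
Seg 3: A = 5.62 mm² = 5.620e-06 m²
R_3 = (2.54×10^-8)(24)/(5.620e-06) = 0.1085 Ω
R_total = R_1 + R_2 + R_3 = 0.691 Ω

0.691 Ω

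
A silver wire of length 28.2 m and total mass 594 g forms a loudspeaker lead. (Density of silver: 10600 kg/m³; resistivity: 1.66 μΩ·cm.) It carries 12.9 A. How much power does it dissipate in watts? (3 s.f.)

ρ = 1.66 μΩ·cm = 1.66×10^-8 Ω·m
A = m/(density·L) = 0.594/(10600×28.2) = 1.9872e-06 m²
R = ρL/A = (1.66×10^-8)(28.2)/(1.9872e-06) = 0.2356 Ω
P = I²R = (12.9)² × 0.2356 = 39.2 W

39.2 W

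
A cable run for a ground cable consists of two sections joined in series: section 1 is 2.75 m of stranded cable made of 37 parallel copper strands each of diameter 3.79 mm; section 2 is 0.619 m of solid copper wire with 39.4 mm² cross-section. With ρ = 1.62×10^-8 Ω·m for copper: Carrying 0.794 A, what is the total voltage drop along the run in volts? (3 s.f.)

Section 1: A_strand = π(1.8950e-03)² = 1.128e-05 m²; R₁ = ρL/(N·A_s) = (1.62×10^-8)(2.75)/(37×1.128e-05) = 1.067×10^-4 Ω
Section 2: A = 39.4 mm² = 3.940e-05 m²
R₂ = (1.62×10^-8)(0.619)/(3.940e-05) = 2.545×10^-4 Ω
R = R₁ + R₂ = 3.612×10^-4 Ω
V = IR = 0.794 × 3.612×10^-4 = 2.87×10^-4 V

2.87×10^-4 V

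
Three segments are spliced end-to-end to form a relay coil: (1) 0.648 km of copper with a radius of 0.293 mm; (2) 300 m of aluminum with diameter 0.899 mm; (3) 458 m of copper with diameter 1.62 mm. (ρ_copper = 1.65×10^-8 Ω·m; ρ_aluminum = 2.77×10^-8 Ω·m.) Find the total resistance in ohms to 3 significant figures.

56.4 Ω

Seg 1: A = πr² = π(2.9300e-04 m)² = 2.697e-07 m²
R_1 = (1.65×10^-8)(648)/(2.697e-07) = 39.64 Ω
Seg 2: A = π(d/2)² = π(4.4950e-04 m)² = 6.348e-07 m²
R_2 = (2.77×10^-8)(300)/(6.348e-07) = 13.09 Ω
Seg 3: A = π(d/2)² = π(8.1000e-04 m)² = 2.061e-06 m²
R_3 = (1.65×10^-8)(458)/(2.061e-06) = 3.666 Ω
R_total = R_1 + R_2 + R_3 = 56.4 Ω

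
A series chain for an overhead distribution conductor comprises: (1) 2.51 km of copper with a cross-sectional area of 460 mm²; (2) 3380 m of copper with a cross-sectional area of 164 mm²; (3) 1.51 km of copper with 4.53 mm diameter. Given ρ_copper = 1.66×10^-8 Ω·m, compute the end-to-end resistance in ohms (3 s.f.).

1.99 Ω

Seg 1: A = 460 mm² = 4.600e-04 m²
R_1 = (1.66×10^-8)(2510)/(4.600e-04) = 0.09058 Ω
Seg 2: A = 164 mm² = 1.640e-04 m²
R_2 = (1.66×10^-8)(3380)/(1.640e-04) = 0.3421 Ω
Seg 3: A = π(d/2)² = π(2.2650e-03 m)² = 1.612e-05 m²
R_3 = (1.66×10^-8)(1510)/(1.612e-05) = 1.555 Ω
R_total = R_1 + R_2 + R_3 = 1.99 Ω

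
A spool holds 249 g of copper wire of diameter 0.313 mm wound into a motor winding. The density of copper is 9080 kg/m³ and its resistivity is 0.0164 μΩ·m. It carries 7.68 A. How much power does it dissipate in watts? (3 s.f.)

ρ = 0.0164 μΩ·m = 1.64×10^-8 Ω·m
A = π(d/2)² = π(1.5650e-04 m)² = 7.6945e-08 m²
L = m/(density·A) = 0.249/(9080×7.6945e-08) = 356.4 m
R = ρL/A = (1.64×10^-8)(356.4)/(7.6945e-08) = 75.96 Ω
P = I²R = (7.68)² × 75.96 = 4480 W

4480 W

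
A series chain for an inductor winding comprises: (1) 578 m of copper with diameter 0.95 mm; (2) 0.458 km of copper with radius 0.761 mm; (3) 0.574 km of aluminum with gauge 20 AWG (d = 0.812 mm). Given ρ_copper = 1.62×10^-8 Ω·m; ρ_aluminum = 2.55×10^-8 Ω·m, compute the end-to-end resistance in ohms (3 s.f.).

45.6 Ω

Seg 1: A = π(d/2)² = π(4.7500e-04 m)² = 7.088e-07 m²
R_1 = (1.62×10^-8)(578)/(7.088e-07) = 13.21 Ω
Seg 2: A = πr² = π(7.6100e-04 m)² = 1.819e-06 m²
R_2 = (1.62×10^-8)(458)/(1.819e-06) = 4.078 Ω
Seg 3: A = π(0.812/2 mm)² = π(4.0600e-04 m)² = 5.178e-07 m²
R_3 = (2.55×10^-8)(574)/(5.178e-07) = 28.27 Ω
R_total = R_1 + R_2 + R_3 = 45.6 Ω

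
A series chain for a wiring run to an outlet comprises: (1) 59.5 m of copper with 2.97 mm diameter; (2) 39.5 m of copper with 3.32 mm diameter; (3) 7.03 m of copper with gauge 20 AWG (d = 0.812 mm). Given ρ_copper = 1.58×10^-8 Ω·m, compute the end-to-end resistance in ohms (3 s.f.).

Seg 1: A = π(d/2)² = π(1.4850e-03 m)² = 6.928e-06 m²
R_1 = (1.58×10^-8)(59.5)/(6.928e-06) = 0.1357 Ω
Seg 2: A = π(d/2)² = π(1.6600e-03 m)² = 8.657e-06 m²
R_2 = (1.58×10^-8)(39.5)/(8.657e-06) = 0.07209 Ω
Seg 3: A = π(0.812/2 mm)² = π(4.0600e-04 m)² = 5.178e-07 m²
R_3 = (1.58×10^-8)(7.03)/(5.178e-07) = 0.2145 Ω
R_total = R_1 + R_2 + R_3 = 0.422 Ω

0.422 Ω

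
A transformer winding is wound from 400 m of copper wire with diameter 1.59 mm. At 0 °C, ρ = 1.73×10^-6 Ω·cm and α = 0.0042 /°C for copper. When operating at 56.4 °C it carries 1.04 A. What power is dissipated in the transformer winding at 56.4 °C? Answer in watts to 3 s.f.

ρ = 1.73×10^-6 Ω·cm = 1.73×10^-8 Ω·m
A = π(d/2)² = π(7.9500e-04 m)² = 1.986e-06 m²
R₍0₎ = ρL/A = (1.73×10^-8)(400)/(1.986e-06) = 3.485 Ω
R₍56.4₎ = R₍0₎(1 + αΔT) = 3.485 × (1 + 0.0042×56.4) = 4.311 Ω
P = I²R = (1.04)² × 4.311 = 4.66 W

4.66 W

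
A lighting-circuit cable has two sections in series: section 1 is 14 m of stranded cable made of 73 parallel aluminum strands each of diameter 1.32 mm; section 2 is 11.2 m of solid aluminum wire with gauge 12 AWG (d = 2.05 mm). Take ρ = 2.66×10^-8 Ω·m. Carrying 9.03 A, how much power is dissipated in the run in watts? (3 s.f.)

Section 1: A_strand = π(6.6000e-04)² = 1.368e-06 m²; R₁ = ρL/(N·A_s) = (2.66×10^-8)(14)/(73×1.368e-06) = 0.003728 Ω
Section 2: A = π(2.05/2 mm)² = π(1.0250e-03 m)² = 3.301e-06 m²
R₂ = (2.66×10^-8)(11.2)/(3.301e-06) = 0.09026 Ω
R = R₁ + R₂ = 0.09399 Ω
P = I²R = (9.03)² × 0.09399 = 7.66 W

7.66 W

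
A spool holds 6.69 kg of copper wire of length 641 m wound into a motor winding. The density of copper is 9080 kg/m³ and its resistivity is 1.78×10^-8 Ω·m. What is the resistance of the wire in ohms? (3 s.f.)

9.93 Ω

A = m/(density·L) = 6.69/(9080×641) = 1.1494e-06 m²
R = ρL/A = (1.78×10^-8)(641)/(1.1494e-06) = 9.93 Ω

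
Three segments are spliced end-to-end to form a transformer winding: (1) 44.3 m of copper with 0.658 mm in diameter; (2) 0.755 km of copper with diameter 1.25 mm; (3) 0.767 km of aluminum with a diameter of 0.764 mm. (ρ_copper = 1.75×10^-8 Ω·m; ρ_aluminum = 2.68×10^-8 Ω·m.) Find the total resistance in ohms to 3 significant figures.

57.9 Ω

Seg 1: A = π(d/2)² = π(3.2900e-04 m)² = 3.400e-07 m²
R_1 = (1.75×10^-8)(44.3)/(3.400e-07) = 2.28 Ω
Seg 2: A = π(d/2)² = π(6.2500e-04 m)² = 1.227e-06 m²
R_2 = (1.75×10^-8)(755)/(1.227e-06) = 10.77 Ω
Seg 3: A = π(d/2)² = π(3.8200e-04 m)² = 4.584e-07 m²
R_3 = (2.68×10^-8)(767)/(4.584e-07) = 44.84 Ω
R_total = R_1 + R_2 + R_3 = 57.9 Ω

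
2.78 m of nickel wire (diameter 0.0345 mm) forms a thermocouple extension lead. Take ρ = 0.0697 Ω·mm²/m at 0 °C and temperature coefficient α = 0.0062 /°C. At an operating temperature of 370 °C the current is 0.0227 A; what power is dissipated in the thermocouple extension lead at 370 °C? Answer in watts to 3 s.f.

ρ = 0.0697 Ω·mm²/m = 6.97×10^-8 Ω·m
A = π(d/2)² = π(1.7250e-05 m)² = 9.348e-10 m²
R₍0₎ = ρL/A = (6.97×10^-8)(2.78)/(9.348e-10) = 207.3 Ω
R₍370₎ = R₍0₎(1 + αΔT) = 207.3 × (1 + 0.0062×370) = 682.8 Ω
P = I²R = (0.0227)² × 682.8 = 0.352 W

0.352 W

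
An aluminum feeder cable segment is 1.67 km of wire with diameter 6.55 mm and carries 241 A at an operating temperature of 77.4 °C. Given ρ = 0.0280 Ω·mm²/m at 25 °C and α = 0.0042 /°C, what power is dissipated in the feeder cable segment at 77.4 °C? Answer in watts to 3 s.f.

ρ = 0.0280 Ω·mm²/m = 2.80×10^-8 Ω·m
A = π(d/2)² = π(3.2750e-03 m)² = 3.370e-05 m²
R₍25₎ = ρL/A = (2.80×10^-8)(1670)/(3.370e-05) = 1.388 Ω
R₍77.4₎ = R₍25₎(1 + αΔT) = 1.388 × (1 + 0.0042×52.4) = 1.693 Ω
P = I²R = (241)² × 1.693 = 98300 W

98300 W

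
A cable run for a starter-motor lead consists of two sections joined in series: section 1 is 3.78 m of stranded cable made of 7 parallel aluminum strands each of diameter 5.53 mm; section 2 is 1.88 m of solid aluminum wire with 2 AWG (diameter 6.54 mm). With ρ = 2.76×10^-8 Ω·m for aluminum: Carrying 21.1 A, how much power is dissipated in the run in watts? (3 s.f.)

Section 1: A_strand = π(2.7650e-03)² = 2.402e-05 m²; R₁ = ρL/(N·A_s) = (2.76×10^-8)(3.78)/(7×2.402e-05) = 6.205×10^-4 Ω
Section 2: A = π(6.54/2 mm)² = π(3.2700e-03 m)² = 3.359e-05 m²
R₂ = (2.76×10^-8)(1.88)/(3.359e-05) = 0.001545 Ω
R = R₁ + R₂ = 0.002165 Ω
P = I²R = (21.1)² × 0.002165 = 0.964 W

0.964 W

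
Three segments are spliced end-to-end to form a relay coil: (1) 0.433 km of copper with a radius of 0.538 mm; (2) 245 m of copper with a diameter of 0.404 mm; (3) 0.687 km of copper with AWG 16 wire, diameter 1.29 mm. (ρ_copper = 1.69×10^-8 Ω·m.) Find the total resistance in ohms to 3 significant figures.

49.2 Ω

Seg 1: A = πr² = π(5.3800e-04 m)² = 9.093e-07 m²
R_1 = (1.69×10^-8)(433)/(9.093e-07) = 8.047 Ω
Seg 2: A = π(d/2)² = π(2.0200e-04 m)² = 1.282e-07 m²
R_2 = (1.69×10^-8)(245)/(1.282e-07) = 32.3 Ω
Seg 3: A = π(1.29/2 mm)² = π(6.4500e-04 m)² = 1.307e-06 m²
R_3 = (1.69×10^-8)(687)/(1.307e-06) = 8.883 Ω
R_total = R_1 + R_2 + R_3 = 49.2 Ω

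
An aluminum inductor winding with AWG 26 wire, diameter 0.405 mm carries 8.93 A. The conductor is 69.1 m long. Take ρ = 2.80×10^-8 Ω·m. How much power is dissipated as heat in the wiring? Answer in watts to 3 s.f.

A = π(0.405/2 mm)² = π(2.0250e-04 m)² = 1.288e-07 m²
R = ρL/A = (2.80×10^-8)(69.1)/(1.288e-07) = 15.02 Ω
P = I²R = (8.93)² × 15.02 = 1200 W

1200 W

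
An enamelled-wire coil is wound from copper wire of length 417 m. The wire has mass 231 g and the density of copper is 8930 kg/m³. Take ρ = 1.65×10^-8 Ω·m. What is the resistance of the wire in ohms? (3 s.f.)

A = m/(density·L) = 0.231/(8930×417) = 6.2033e-08 m²
R = ρL/A = (1.65×10^-8)(417)/(6.2033e-08) = 111 Ω

111 Ω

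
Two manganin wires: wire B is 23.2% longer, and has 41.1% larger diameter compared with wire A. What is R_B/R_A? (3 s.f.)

0.619

R ∝ L/d², so R_B/R_A = (1 + 23.2/100) × (1 + 41.1/100)⁻²
= 1.232 × 0.5023 = 0.619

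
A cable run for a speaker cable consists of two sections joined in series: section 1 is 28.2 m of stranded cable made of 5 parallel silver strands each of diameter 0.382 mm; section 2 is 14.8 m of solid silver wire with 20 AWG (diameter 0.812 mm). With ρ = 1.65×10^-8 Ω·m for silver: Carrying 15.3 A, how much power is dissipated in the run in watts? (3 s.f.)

300 W

Section 1: A_strand = π(1.9100e-04)² = 1.146e-07 m²; R₁ = ρL/(N·A_s) = (1.65×10^-8)(28.2)/(5×1.146e-07) = 0.812 Ω
Section 2: A = π(0.812/2 mm)² = π(4.0600e-04 m)² = 5.178e-07 m²
R₂ = (1.65×10^-8)(14.8)/(5.178e-07) = 0.4716 Ω
R = R₁ + R₂ = 1.284 Ω
P = I²R = (15.3)² × 1.284 = 300 W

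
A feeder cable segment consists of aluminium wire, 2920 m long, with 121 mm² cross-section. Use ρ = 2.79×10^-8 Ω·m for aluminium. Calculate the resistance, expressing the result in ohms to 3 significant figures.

0.673 Ω

A = 121 mm² = 1.210e-04 m²
R = ρL/A = (2.79×10^-8)(2920 m)/(1.210e-04 m²) = 0.673 Ω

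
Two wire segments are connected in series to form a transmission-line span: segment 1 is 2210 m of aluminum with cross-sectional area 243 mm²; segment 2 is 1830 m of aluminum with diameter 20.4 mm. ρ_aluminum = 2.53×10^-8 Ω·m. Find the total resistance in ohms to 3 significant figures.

Segment 1: A = 243 mm² = 2.430e-04 m²
R₁ = ρL/A = (2.53×10^-8)(2210)/(2.430e-04) = 0.2301 Ω
Segment 2: A = π(d/2)² = π(1.0200e-02 m)² = 3.269e-04 m²
R₂ = (2.53×10^-8)(1830)/(3.269e-04) = 0.1417 Ω
R = R₁ + R₂ = 0.372 Ω

0.372 Ω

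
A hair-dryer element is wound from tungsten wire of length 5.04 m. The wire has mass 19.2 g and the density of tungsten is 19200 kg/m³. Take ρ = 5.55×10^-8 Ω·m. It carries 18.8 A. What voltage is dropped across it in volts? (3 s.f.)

26.5 V

A = m/(density·L) = 0.0192/(19200×5.04) = 1.9841e-07 m²
R = ρL/A = (5.55×10^-8)(5.04)/(1.9841e-07) = 1.41 Ω
V = IR = 18.8 × 1.41 = 26.5 V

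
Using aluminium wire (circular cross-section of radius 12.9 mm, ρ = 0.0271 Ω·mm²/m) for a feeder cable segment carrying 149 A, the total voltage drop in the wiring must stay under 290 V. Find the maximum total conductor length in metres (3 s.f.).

ρ = 0.0271 Ω·mm²/m = 2.71×10^-8 Ω·m
A = πr² = π(1.2900e-02 m)² = 5.228e-04 m²
L_max = V_max·A/(1·ρI) = (290)(5.228e-04)/(2.71×10^-8×149) = 37500 m

37500 m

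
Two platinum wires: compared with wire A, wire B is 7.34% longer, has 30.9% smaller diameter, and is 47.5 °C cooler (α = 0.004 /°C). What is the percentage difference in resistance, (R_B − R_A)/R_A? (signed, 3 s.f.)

82.1%

R ∝ ρL/d² with ρ ∝ (1+αΔT), so R_B/R_A = (1 + 7.34/100) × (1 − 30.9/100)⁻² × (1 − 0.004×47.5)
= 1.073 × 2.094 × 0.81 = 1.821
(R_B − R_A)/R_A = 1.821 − 1 = 82.1%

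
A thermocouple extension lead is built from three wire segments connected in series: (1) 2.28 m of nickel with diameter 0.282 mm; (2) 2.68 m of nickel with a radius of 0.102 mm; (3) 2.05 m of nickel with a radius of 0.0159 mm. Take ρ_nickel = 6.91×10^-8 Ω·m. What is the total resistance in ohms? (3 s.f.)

187 Ω

Seg 1: A = π(d/2)² = π(1.4100e-04 m)² = 6.246e-08 m²
R_1 = (6.91×10^-8)(2.28)/(6.246e-08) = 2.522 Ω
Seg 2: A = πr² = π(1.0200e-04 m)² = 3.269e-08 m²
R_2 = (6.91×10^-8)(2.68)/(3.269e-08) = 5.666 Ω
Seg 3: A = πr² = π(1.5900e-05 m)² = 7.942e-10 m²
R_3 = (6.91×10^-8)(2.05)/(7.942e-10) = 178.4 Ω
R_total = R_1 + R_2 + R_3 = 187 Ω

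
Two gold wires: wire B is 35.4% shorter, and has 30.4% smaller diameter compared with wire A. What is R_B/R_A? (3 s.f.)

1.33

R ∝ L/d², so R_B/R_A = (1 − 35.4/100) × (1 − 30.4/100)⁻²
= 0.646 × 2.064 = 1.33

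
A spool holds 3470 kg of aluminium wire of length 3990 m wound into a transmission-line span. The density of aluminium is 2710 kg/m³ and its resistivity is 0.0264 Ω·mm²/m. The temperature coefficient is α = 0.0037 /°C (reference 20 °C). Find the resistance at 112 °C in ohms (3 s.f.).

0.440 Ω

ρ = 0.0264 Ω·mm²/m = 2.64×10^-8 Ω·m
A = m/(density·L) = 3470/(2710×3990) = 3.2091e-04 m²
R = ρL/A = (2.64×10^-8)(3990)/(3.2091e-04) = 0.3282 Ω
R(112 °C) = 0.3282 × (1 + 0.0037×92) = 0.440 Ω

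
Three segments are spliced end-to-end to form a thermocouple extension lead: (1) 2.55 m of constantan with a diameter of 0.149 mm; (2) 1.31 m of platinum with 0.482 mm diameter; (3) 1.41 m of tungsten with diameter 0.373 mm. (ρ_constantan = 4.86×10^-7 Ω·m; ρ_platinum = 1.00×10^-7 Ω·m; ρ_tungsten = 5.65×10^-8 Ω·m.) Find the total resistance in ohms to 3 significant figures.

Seg 1: A = π(d/2)² = π(7.4500e-05 m)² = 1.744e-08 m²
R_1 = (4.86×10^-7)(2.55)/(1.744e-08) = 71.07 Ω
Seg 2: A = π(d/2)² = π(2.4100e-04 m)² = 1.825e-07 m²
R_2 = (1.00×10^-7)(1.31)/(1.825e-07) = 0.7179 Ω
Seg 3: A = π(d/2)² = π(1.8650e-04 m)² = 1.093e-07 m²
R_3 = (5.65×10^-8)(1.41)/(1.093e-07) = 0.7291 Ω
R_total = R_1 + R_2 + R_3 = 72.5 Ω

72.5 Ω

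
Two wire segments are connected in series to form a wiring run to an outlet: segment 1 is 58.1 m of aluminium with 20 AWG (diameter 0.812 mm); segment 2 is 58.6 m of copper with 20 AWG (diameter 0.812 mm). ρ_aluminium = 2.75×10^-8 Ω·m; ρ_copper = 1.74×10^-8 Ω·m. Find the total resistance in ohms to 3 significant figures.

Segment 1: A = π(0.812/2 mm)² = π(4.0600e-04 m)² = 5.178e-07 m²
R₁ = ρL/A = (2.75×10^-8)(58.1)/(5.178e-07) = 3.085 Ω
R₂ = (1.74×10^-8)(58.6)/(5.178e-07) = 1.969 Ω
R = R₁ + R₂ = 5.05 Ω

5.05 Ω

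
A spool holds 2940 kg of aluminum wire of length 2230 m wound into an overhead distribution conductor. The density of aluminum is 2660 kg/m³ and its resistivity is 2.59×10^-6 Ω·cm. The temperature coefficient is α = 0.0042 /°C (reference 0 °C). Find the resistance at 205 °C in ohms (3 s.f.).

0.217 Ω

ρ = 2.59×10^-6 Ω·cm = 2.59×10^-8 Ω·m
A = m/(density·L) = 2940/(2660×2230) = 4.9563e-04 m²
R = ρL/A = (2.59×10^-8)(2230)/(4.9563e-04) = 0.1165 Ω
R(205 °C) = 0.1165 × (1 + 0.0042×205) = 0.217 Ω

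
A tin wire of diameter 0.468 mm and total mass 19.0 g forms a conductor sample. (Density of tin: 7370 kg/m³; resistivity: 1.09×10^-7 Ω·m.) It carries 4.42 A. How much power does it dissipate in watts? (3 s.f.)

A = π(d/2)² = π(2.3400e-04 m)² = 1.7202e-07 m²
L = m/(density·A) = 0.019/(7370×1.7202e-07) = 14.99 m
R = ρL/A = (1.09×10^-7)(14.99)/(1.7202e-07) = 9.496 Ω
P = I²R = (4.42)² × 9.496 = 186 W

186 W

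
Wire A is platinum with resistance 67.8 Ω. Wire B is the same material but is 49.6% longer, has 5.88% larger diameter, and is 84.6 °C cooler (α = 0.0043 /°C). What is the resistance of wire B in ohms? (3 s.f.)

R ∝ ρL/d² with ρ ∝ (1+αΔT), so R_B/R_A = (1 + 49.6/100) × (1 + 5.88/100)⁻² × (1 − 0.0043×84.6)
= 1.496 × 0.892 × 0.6362 = 0.849
R_B = 0.849 × 67.8 = 57.6 Ω

57.6 Ω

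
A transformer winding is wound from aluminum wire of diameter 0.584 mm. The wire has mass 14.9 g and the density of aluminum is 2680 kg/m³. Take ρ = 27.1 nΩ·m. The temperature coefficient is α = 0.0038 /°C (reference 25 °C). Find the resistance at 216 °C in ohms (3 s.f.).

3.62 Ω

ρ = 27.1 nΩ·m = 2.71×10^-8 Ω·m
A = π(d/2)² = π(2.9200e-04 m)² = 2.6786e-07 m²
L = m/(density·A) = 0.0149/(2680×2.6786e-07) = 20.76 m
R = ρL/A = (2.71×10^-8)(20.76)/(2.6786e-07) = 2.1 Ω
R(216 °C) = 2.1 × (1 + 0.0038×191) = 3.62 Ω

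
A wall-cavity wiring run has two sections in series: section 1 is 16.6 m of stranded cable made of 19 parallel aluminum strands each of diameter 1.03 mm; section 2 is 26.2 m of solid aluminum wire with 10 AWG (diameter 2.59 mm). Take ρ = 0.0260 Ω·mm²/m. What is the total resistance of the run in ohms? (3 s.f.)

0.157 Ω

ρ = 0.0260 Ω·mm²/m = 2.60×10^-8 Ω·m
Section 1: A_strand = π(5.1500e-04)² = 8.332e-07 m²; R₁ = ρL/(N·A_s) = (2.60×10^-8)(16.6)/(19×8.332e-07) = 0.02726 Ω
Section 2: A = π(2.59/2 mm)² = π(1.2950e-03 m)² = 5.269e-06 m²
R₂ = (2.60×10^-8)(26.2)/(5.269e-06) = 0.1293 Ω
R = R₁ + R₂ = 0.157 Ω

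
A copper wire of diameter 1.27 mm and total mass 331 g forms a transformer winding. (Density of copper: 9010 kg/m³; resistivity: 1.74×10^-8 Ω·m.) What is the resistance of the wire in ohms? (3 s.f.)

0.398 Ω

A = π(d/2)² = π(6.3500e-04 m)² = 1.2668e-06 m²
L = m/(density·A) = 0.331/(9010×1.2668e-06) = 29 m
R = ρL/A = (1.74×10^-8)(29)/(1.2668e-06) = 0.398 Ω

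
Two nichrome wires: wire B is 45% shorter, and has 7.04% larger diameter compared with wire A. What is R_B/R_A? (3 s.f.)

R ∝ L/d², so R_B/R_A = (1 − 45/100) × (1 + 7.04/100)⁻²
= 0.55 × 0.8728 = 0.480

0.480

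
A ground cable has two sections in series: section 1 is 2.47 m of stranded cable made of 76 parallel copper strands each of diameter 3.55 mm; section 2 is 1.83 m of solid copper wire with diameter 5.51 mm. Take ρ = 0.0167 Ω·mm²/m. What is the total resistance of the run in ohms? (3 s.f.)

0.00134 Ω

ρ = 0.0167 Ω·mm²/m = 1.67×10^-8 Ω·m
Section 1: A_strand = π(1.7750e-03)² = 9.898e-06 m²; R₁ = ρL/(N·A_s) = (1.67×10^-8)(2.47)/(76×9.898e-06) = 5.483×10^-5 Ω
Section 2: A = π(d/2)² = π(2.7550e-03 m)² = 2.384e-05 m²
R₂ = (1.67×10^-8)(1.83)/(2.384e-05) = 0.001282 Ω
R = R₁ + R₂ = 0.00134 Ω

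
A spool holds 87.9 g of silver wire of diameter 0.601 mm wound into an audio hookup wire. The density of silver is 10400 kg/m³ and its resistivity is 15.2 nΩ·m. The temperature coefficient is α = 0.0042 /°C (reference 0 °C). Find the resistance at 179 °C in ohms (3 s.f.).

2.80 Ω

ρ = 15.2 nΩ·m = 1.52×10^-8 Ω·m
A = π(d/2)² = π(3.0050e-04 m)² = 2.8369e-07 m²
L = m/(density·A) = 0.0879/(10400×2.8369e-07) = 29.79 m
R = ρL/A = (1.52×10^-8)(29.79)/(2.8369e-07) = 1.596 Ω
R(179 °C) = 1.596 × (1 + 0.0042×179) = 2.80 Ω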